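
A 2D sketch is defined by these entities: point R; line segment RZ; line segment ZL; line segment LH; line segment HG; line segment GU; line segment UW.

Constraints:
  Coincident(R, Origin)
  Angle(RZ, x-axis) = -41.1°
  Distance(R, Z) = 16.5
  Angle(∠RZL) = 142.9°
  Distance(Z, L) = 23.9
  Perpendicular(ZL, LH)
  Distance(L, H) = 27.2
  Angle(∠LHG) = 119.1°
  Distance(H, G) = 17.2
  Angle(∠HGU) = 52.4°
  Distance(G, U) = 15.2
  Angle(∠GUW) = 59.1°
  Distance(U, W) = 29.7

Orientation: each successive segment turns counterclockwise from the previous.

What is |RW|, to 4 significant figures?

55.65

R is at the origin; RZ runs at -41.1° with length 16.5, so Z = (12.43, -10.85). ∠RZL = 142.9° gives ZL at -4.000° from the x-axis; with |ZL| = 23.9, L = (36.28, -12.51). ZL ⟂ LH, so LH runs at 86.00°; with |LH| = 27.2, H = (38.17, 14.62). ∠LHG = 119.1° gives HG at 146.9° from the x-axis; with |HG| = 17.2, G = (23.76, 24.01). ∠HGU = 52.4° gives GU at -85.50° from the x-axis; with |GU| = 15.2, U = (24.96, 8.860). ∠GUW = 59.1° gives UW at 35.40° from the x-axis; with |UW| = 29.7, W = (49.17, 26.06). Then |RW| = |W − R| = 55.65.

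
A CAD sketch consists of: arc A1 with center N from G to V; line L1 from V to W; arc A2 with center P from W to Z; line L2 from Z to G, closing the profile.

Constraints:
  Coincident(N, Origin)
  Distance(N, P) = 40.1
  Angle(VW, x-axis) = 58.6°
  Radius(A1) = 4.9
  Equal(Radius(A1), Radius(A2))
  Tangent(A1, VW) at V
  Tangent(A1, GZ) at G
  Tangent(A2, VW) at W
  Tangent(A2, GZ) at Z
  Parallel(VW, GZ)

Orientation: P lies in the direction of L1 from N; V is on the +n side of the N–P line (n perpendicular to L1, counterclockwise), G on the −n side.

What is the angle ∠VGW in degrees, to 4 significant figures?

76.27°

Tangency of A1 to both parallel lines with radius 4.9 puts V and G at N ± 4.9·n: V = (-4.182, 2.553), G = (4.182, -2.553). Equal radii place W and Z the same way about P: W = P + 4.9·n = (16.71, 36.78), Z = P − 4.9·n = (25.07, 31.67). Then cos ∠VGW = GV·GW / (|GV||GW|), giving 76.27°.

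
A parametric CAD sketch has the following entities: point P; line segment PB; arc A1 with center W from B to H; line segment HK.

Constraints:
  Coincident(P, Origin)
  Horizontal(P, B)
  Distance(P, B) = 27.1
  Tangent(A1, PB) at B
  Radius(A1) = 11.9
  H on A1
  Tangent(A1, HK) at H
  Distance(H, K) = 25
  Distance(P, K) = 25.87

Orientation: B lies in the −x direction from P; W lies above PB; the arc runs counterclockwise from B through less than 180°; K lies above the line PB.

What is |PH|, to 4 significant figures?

18.06

Checks: P.y = 0.00, B.y = 0.00 ✓; |WH| = 11.90 ✓; ∠(WH, HK) = 90.00° ✓; |HK| = 25.00 ✓; |PK| = 25.87 ✓.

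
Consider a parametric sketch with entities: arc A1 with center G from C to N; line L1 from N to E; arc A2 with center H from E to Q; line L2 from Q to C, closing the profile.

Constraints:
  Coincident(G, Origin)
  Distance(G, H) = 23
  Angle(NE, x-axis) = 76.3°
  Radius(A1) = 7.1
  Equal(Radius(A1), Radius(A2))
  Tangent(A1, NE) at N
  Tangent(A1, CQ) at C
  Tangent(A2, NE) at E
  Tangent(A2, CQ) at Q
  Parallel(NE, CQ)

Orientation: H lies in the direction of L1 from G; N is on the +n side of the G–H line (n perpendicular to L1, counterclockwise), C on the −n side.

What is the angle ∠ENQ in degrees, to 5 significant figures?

31.691°

The slot axis is L1's direction at 76.3°, so u = (cos 76.3°, sin 76.3°) = (0.23684, 0.97155) and n = (−sin 76.3°, cos 76.3°) = (-0.97155, 0.23684). G is at the origin and H lies 23.0 along u from G, so H = 23.0·u = (5.4473, 22.346). Tangency of A1 to both parallel lines with radius 7.1 puts N and C at G ± 7.1·n: N = (-6.8980, 1.6816), C = (6.8980, -1.6816). Equal radii place E and Q the same way about H: E = H + 7.1·n = (-1.4507, 24.027), Q = H − 7.1·n = (12.345, 20.664). Then cos ∠ENQ = NE·NQ / (|NE||NQ|), giving 31.691°.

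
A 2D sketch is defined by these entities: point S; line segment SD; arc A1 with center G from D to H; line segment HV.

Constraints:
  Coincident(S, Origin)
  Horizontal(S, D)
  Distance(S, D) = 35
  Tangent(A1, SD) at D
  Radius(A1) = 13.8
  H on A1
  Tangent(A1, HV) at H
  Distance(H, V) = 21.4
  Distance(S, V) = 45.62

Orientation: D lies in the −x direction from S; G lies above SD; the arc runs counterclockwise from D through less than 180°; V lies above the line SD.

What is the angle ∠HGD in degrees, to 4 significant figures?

101.8°

Checks: S.y = 0.00, D.y = 0.00 ✓; |GH| = 13.80 ✓; ∠(GH, HV) = 90.00° ✓; |HV| = 21.40 ✓; |SV| = 45.62 ✓.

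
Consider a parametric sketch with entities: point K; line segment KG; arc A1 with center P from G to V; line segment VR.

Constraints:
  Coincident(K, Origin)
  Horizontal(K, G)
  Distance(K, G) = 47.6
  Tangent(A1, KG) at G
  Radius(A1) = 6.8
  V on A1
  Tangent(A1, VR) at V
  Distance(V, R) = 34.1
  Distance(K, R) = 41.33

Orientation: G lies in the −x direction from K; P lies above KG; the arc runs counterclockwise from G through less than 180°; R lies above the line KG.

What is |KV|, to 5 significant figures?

41.833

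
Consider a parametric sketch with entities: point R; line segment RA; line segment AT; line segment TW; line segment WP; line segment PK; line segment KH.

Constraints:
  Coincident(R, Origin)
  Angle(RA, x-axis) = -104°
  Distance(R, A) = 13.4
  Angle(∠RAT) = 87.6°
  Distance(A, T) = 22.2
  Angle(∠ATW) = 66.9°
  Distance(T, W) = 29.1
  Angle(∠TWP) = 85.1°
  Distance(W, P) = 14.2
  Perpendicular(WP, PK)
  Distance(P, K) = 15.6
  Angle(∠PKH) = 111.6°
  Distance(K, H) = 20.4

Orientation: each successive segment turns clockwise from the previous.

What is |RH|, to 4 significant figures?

25.73

The perpendicularity gives PK at right angles to WP, so PK runs at -134.4°; with |PK| = 15.6, K = (-6.798, -5.361). ∠PKH = 111.6° gives KH at 157.2° from the x-axis; with |KH| = 20.4, H = (-25.60, 2.545). Then |RH| = |H − R| = 25.73.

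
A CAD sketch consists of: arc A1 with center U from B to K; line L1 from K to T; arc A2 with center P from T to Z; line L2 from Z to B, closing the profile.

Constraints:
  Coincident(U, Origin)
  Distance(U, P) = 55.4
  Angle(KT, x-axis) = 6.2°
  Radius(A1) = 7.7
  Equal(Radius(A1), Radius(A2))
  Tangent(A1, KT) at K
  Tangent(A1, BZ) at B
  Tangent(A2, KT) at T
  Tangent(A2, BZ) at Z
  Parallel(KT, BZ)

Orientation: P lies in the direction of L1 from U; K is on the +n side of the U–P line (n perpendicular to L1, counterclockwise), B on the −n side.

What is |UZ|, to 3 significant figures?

55.9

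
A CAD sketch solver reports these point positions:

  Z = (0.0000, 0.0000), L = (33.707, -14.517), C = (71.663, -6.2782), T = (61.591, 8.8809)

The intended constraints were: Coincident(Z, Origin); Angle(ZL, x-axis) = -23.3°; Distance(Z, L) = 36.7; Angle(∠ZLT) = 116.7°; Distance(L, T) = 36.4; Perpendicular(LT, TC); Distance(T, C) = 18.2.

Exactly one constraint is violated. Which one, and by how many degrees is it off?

Perpendicular(LT, TC) — off by 6.40°.

Z = (0.00, 0.00) ✓; ZL at -23.30° ✓; |ZL| = 36.70 ✓; ∠ZLT = 116.7° ✓; |LT| = 36.40 ✓; ∠(LT, TC) = 96.40° ✗; |TC| = 18.20 ✓.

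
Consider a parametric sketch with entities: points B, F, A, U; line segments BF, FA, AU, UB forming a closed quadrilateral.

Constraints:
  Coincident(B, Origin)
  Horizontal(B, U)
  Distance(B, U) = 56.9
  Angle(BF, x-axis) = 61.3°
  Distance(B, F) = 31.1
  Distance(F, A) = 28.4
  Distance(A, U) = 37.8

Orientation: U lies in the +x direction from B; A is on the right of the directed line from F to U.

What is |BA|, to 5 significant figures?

19.126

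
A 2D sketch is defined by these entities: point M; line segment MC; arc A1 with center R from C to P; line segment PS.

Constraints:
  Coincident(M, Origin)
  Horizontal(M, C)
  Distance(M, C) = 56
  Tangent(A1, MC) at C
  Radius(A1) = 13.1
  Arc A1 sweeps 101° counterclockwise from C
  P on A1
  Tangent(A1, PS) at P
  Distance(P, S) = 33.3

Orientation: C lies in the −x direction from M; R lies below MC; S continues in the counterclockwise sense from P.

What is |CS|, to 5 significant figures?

48.724

M is at the origin; M and C share the same y with |MC| = 56.0 and C on the −x side, so C = (-56.000, 0.0000). Tangency of A1 to MC means the radius RC is perpendicular to MC, so R = C + (0, -13.1) = (-56.000, -13.100). On A1, C sits at bearing 90° from R; a 101° counterclockwise sweep puts P at bearing 191°, so P = R + 13.1·(cos 191°, sin 191°) = (-68.859, -15.600). A1 meets PS tangentially, so RP is at right angles to PS, so PS runs along (−sin 191°, cos 191°); with |PS| = 33.3, S = (-62.505, -48.288). Then |CS| = |S − C| = 48.724.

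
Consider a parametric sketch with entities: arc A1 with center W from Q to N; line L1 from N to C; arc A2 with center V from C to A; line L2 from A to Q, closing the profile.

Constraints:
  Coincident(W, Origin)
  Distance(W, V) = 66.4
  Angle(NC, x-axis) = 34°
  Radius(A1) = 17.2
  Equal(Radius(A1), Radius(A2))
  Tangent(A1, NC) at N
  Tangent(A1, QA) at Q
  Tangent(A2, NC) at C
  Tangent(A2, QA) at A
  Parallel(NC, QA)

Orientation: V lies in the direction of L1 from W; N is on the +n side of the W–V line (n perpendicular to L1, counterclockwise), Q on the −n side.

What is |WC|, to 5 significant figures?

68.592

The slot axis is L1's direction at 34.0°, so u = (cos 34.0°, sin 34.0°) = (0.82904, 0.55919) and n = (−sin 34.0°, cos 34.0°) = (-0.55919, 0.82904). W is at the origin and V lies 66.4 along u from W, so V = 66.4·u = (55.048, 37.130). Tangency of A1 to both parallel lines with radius 17.2 puts N and Q at W ± 17.2·n: N = (-9.6181, 14.259), Q = (9.6181, -14.259). Equal radii place C and A the same way about V: C = V + 17.2·n = (45.430, 51.390), A = V − 17.2·n = (64.666, 22.871). Then |WC| = |C − W| = 68.592.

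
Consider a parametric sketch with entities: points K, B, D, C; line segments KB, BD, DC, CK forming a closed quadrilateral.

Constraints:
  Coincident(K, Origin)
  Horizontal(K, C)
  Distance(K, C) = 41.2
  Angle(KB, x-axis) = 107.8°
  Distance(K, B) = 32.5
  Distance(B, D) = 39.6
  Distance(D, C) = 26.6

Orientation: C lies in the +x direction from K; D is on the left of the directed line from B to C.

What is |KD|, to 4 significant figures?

37.39

Checks: |KC| = 41.20 ✓; |KB| = 32.50 ✓; |BD| = 39.60 ✓; |DC| = 26.60 ✓.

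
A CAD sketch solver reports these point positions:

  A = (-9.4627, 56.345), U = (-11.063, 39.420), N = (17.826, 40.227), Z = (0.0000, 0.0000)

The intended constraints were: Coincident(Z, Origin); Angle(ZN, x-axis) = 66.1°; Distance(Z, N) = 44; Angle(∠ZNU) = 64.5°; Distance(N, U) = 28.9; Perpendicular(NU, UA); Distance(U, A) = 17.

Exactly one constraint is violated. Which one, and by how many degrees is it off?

Perpendicular(NU, UA) — off by 7.00°.

Z = (0.00, 0.00) ✓; ZN at 66.10° ✓; |ZN| = 44.00 ✓; ∠ZNU = 64.50° ✓; |NU| = 28.90 ✓; ∠(NU, UA) = 97.00° ✗; |UA| = 17.00 ✓.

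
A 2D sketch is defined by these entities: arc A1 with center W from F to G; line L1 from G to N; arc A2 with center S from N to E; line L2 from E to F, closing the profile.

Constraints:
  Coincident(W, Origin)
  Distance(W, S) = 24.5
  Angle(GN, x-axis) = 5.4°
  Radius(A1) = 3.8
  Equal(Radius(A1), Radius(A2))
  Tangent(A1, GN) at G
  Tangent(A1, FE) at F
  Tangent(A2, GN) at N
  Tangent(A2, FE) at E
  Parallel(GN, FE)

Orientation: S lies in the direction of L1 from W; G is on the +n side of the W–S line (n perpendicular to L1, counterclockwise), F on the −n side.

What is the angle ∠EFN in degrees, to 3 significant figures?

17.2°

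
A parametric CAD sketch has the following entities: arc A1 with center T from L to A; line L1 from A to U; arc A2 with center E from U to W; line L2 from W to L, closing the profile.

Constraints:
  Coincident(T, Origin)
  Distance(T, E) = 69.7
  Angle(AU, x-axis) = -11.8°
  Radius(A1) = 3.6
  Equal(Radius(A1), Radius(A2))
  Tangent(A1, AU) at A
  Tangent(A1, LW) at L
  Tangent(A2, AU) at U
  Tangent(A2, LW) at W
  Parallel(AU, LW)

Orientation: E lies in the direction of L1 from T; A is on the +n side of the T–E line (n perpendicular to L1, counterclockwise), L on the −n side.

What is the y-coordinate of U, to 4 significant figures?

-10.73

Tangency of A1 to both parallel lines with radius 3.6 puts A and L at T ± 3.6·n: A = (0.7362, 3.524), L = (-0.7362, -3.524). Equal radii place U and W the same way about E: U = E + 3.6·n = (68.96, -10.73), W = E − 3.6·n = (67.49, -17.78). So U.y = -10.73.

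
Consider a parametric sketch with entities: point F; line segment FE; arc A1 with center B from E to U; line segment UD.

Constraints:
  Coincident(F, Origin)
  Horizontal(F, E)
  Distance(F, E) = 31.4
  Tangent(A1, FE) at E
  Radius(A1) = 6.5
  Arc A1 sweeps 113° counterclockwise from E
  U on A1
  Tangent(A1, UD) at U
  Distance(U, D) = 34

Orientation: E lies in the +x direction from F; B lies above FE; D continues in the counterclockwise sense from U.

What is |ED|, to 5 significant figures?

40.992

F is at the origin; F and E share the same y with |FE| = 31.4 and E on the +x side, so E = (31.400, 0.0000). Tangency of A1 to FE means the radius BE is perpendicular to FE, so B = E + (0, 6.5) = (31.400, 6.5000). On A1, E sits at bearing -90° from B; a 113° counterclockwise sweep puts U at bearing 23°, so U = B + 6.5·(cos 23°, sin 23°) = (37.383, 9.0398). Tangency of A1 to UD means the radius BU is perpendicular to UD, so UD runs along (−sin 23°, cos 23°); with |UD| = 34.0, D = (24.098, 40.337). Then |ED| = |D − E| = 40.992.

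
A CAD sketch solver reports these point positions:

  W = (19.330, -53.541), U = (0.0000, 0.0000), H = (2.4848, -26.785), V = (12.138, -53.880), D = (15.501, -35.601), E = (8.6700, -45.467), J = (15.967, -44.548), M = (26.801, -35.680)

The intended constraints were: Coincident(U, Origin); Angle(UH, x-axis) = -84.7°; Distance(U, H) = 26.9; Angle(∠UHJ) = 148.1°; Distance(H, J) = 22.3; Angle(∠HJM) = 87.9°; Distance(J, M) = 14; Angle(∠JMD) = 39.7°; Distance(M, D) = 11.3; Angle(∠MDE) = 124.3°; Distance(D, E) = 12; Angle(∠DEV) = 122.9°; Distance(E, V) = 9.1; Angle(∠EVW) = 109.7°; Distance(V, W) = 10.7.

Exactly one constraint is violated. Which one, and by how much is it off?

Distance(V, W) = 10.7 — off by 3.50.

U = (0.00, 0.00) ✓; UH at -84.70° ✓; |UH| = 26.90 ✓; ∠UHJ = 148.1° ✓; |HJ| = 22.30 ✓; ∠HJM = 87.90° ✓; |JM| = 14.00 ✓; ∠JMD = 39.70° ✓; |MD| = 11.30 ✓; ∠MDE = 124.3° ✓; |DE| = 12.00 ✓; ∠DEV = 122.9° ✓; |EV| = 9.100 ✓; ∠EVW = 109.7° ✓; |VW| = 7.200 ✗.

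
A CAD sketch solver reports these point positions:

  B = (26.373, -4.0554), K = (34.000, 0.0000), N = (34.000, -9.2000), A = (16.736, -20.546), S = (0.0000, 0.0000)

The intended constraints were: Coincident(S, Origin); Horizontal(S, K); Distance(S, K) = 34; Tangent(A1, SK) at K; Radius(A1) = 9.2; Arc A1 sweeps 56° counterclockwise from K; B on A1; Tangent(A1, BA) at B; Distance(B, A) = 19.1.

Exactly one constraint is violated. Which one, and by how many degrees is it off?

Tangent(A1, BA) at B — off by 3.70°.

S = (0.00, 0.00) ✓; S.y = 0.00, K.y = 0.00 ✓; |SK| = 34.00 ✓; ∠(NK, KS) = 90.00° ✓; |NK| = 9.200 ✓; bearing(N→B) − bearing(N→K) = 56.00° ✓; |NB| = 9.200 ✓; ∠(NB, BA) = 86.30° ✗; |BA| = 19.10 ✓.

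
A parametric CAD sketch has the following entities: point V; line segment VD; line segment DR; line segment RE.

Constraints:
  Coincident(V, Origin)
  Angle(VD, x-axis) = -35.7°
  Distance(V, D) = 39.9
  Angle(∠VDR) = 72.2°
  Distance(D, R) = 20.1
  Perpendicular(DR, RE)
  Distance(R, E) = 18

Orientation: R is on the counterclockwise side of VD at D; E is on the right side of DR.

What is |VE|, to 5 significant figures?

56.545

V is at the origin; VD runs at -35.7° with length 39.9, so D = 39.9·(cos -35.7°, sin -35.7°) = (32.402, -23.283). ∠VDR = 72.2°, so DR runs at -35.7° + (180° − 72.2°) = 72.100° from the x-axis; with |DR| = 20.1, R = D + 20.1·(cos 72.100°, sin 72.100°) = (38.580, -4.1562). DR is perpendicular to RE; with |RE| = 18.0 on the right of DR, E = R + 18.0·(0.95159, -0.30736) = (55.709, -9.6887). Then |VE| = |E − V| = 56.545.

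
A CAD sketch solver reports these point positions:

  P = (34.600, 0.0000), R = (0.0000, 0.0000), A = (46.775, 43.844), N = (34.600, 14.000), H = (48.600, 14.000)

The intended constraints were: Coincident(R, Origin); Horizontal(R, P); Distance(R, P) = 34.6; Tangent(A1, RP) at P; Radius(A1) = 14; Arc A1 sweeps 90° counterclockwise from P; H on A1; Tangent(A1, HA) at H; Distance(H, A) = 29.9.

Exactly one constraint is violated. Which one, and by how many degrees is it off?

Tangent(A1, HA) at H — off by 3.50°.

R = (0.00, 0.00) ✓; R.y = 0.00, P.y = 0.00 ✓; |RP| = 34.60 ✓; ∠(NP, PR) = 90.00° ✓; |NP| = 14.00 ✓; bearing(N→H) − bearing(N→P) = 90.00° ✓; |NH| = 14.00 ✓; ∠(NH, HA) = 86.50° ✗; |HA| = 29.90 ✓.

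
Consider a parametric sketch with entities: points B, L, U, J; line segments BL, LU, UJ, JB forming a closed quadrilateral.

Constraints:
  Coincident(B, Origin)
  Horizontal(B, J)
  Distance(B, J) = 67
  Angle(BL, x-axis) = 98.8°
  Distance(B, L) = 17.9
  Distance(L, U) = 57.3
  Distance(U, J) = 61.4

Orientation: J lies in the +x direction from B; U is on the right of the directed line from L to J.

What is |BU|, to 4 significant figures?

39.93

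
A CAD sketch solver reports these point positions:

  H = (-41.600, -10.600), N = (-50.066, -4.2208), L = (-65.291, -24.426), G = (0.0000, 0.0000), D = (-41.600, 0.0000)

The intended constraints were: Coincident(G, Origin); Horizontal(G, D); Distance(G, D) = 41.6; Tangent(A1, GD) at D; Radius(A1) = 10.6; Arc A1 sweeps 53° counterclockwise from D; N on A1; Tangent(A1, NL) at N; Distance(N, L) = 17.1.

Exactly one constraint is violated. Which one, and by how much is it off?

Distance(N, L) = 17.1 — off by 8.20.

G = (0.00, 0.00) ✓; G.y = 0.00, D.y = 0.00 ✓; |GD| = 41.60 ✓; ∠(HD, DG) = 90.00° ✓; |HD| = 10.60 ✓; bearing(H→N) − bearing(H→D) = 53.00° ✓; |HN| = 10.60 ✓; ∠(HN, NL) = 90.00° ✓; |NL| = 25.30 ✗.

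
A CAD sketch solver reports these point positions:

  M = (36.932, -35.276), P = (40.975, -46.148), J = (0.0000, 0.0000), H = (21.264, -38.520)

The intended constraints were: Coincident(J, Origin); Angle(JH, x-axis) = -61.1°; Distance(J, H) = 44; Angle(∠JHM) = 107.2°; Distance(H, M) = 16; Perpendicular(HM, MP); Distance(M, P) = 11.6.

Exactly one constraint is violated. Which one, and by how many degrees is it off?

Perpendicular(HM, MP) — off by 8.70°.

J = (0.00, 0.00) ✓; JH at -61.10° ✓; |JH| = 44.00 ✓; ∠JHM = 107.2° ✓; |HM| = 16.00 ✓; ∠(HM, MP) = 81.30° ✗; |MP| = 11.60 ✓.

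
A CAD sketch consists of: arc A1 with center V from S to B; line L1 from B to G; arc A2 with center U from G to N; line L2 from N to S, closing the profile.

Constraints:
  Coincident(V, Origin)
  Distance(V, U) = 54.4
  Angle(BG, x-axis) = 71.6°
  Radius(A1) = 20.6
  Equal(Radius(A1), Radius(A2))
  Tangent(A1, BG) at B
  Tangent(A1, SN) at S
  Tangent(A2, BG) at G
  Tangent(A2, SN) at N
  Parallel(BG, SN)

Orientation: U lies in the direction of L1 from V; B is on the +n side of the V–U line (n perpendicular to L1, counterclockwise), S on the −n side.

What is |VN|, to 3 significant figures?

58.2

The slot axis is L1's direction at 71.6°, so u = (cos 71.6°, sin 71.6°) = (0.316, 0.949) and n = (−sin 71.6°, cos 71.6°) = (-0.949, 0.316). V is at the origin and U lies 54.4 along u from V, so U = 54.4·u = (17.2, 51.6). Tangency of A1 to both parallel lines with radius 20.6 puts B and S at V ± 20.6·n: B = (-19.5, 6.50), S = (19.5, -6.50). Equal radii place G and N the same way about U: G = U + 20.6·n = (-2.38, 58.1), N = U − 20.6·n = (36.7, 45.1). Then |VN| = |N − V| = 58.2.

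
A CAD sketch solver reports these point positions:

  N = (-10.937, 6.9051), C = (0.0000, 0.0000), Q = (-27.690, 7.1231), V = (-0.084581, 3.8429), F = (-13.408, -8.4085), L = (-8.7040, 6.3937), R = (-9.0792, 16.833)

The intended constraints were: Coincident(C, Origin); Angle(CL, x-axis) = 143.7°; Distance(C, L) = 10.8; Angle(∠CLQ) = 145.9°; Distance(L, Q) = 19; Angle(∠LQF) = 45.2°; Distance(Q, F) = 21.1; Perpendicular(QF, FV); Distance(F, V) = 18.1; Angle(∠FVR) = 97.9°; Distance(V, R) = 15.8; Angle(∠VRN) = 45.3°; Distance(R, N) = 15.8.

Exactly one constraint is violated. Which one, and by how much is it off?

Distance(R, N) = 15.8 — off by 5.70.

C = (0.00, 0.00) ✓; CL at 143.7° ✓; |CL| = 10.80 ✓; ∠CLQ = 145.9° ✓; |LQ| = 19.00 ✓; ∠LQF = 45.20° ✓; |QF| = 21.10 ✓; ∠(QF, FV) = 90.00° ✓; |FV| = 18.10 ✓; ∠FVR = 97.90° ✓; |VR| = 15.80 ✓; ∠VRN = 45.30° ✓; |RN| = 10.10 ✗.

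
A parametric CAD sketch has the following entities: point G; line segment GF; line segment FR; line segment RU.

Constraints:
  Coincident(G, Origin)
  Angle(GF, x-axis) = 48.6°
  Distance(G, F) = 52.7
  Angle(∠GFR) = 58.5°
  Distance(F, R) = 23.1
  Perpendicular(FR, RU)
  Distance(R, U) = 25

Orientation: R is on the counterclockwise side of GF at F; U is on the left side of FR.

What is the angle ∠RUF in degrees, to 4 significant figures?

42.74°

G is at the origin; GF runs at 48.6° with length 52.7, so F = 52.7·(cos 48.6°, sin 48.6°) = (34.85, 39.53). ∠GFR = 58.5°, so FR runs at 48.6° + (180° − 58.5°) = 170.1° from the x-axis; with |FR| = 23.1, R = F + 23.1·(cos 170.1°, sin 170.1°) = (12.10, 43.50). FR is perpendicular to RU; with |RU| = 25.0 on the left of FR, U = R + 25.0·(-0.1719, -0.9851) = (7.797, 18.87). Then cos ∠RUF = UR·UF / (|UR||UF|), giving 42.74°.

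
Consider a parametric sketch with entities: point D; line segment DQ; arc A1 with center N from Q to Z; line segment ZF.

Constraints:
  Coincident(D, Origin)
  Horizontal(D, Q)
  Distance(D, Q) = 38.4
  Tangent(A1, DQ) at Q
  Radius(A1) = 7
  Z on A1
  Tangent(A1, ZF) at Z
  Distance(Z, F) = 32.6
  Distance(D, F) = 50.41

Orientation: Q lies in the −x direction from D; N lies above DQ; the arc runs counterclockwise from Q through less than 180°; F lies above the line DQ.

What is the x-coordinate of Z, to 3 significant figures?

-31.4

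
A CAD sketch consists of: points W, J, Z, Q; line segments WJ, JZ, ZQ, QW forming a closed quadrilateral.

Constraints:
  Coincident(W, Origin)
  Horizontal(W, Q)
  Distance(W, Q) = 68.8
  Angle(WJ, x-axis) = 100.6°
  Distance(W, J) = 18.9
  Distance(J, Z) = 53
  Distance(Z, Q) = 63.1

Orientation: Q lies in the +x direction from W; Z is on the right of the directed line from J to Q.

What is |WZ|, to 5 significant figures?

34.440

W is at the origin; WQ is horizontal with |WQ| = 68.8 and Q in +x, so Q = (68.8, 0). WJ runs at 100.6° with |WJ| = 18.9, so J = (-3.4767, 18.577). Z is determined by |JZ| = 53.0 and |ZQ| = 63.1 together: it lies at the intersection of circle(J, 53.0) and circle(Q, 63.1). With |JQ| = 74.626, the foot of the radical line on JQ is 29.456 from J and the perpendicular offset is √(53.0² − 29.456²) = 44.060. Taking the right-of-JQ solution: Z = (14.084, -31.429).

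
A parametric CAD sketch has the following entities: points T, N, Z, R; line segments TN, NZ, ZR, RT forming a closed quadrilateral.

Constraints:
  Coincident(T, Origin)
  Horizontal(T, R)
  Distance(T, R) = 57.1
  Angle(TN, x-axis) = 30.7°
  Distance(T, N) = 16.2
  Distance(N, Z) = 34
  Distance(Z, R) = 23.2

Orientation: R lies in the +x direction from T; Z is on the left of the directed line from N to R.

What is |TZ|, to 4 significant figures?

50.03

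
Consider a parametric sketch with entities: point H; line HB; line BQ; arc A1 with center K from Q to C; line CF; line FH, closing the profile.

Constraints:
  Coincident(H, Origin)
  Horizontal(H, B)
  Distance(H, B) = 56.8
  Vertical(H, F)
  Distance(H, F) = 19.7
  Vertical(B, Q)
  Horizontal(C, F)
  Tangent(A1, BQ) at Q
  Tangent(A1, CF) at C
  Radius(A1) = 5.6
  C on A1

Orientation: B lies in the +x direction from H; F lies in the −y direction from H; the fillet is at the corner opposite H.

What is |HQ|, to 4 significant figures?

58.52

H is at the origin; H and B share the same y with |HB| = 56.8 and B on the +x side, so B = (56.80, 0.000). H and F share the same x with |HF| = 19.7 and F on the −y side, so F = (0.000, -19.70). The virtual corner opposite H is at (56.80, -19.70). A1 meets BQ tangentially, so KQ is at right angles to BQ and A1 meets CF tangentially, so KC is at right angles to CF, with radius 5.6, so the center K sits 5.6 in from both sides at K = (51.20, -14.10). That places the tangent points at Q = (56.80, -14.10) on BQ and C = (51.20, -19.70) on CF. Then |HQ| = |Q − H| = 58.52.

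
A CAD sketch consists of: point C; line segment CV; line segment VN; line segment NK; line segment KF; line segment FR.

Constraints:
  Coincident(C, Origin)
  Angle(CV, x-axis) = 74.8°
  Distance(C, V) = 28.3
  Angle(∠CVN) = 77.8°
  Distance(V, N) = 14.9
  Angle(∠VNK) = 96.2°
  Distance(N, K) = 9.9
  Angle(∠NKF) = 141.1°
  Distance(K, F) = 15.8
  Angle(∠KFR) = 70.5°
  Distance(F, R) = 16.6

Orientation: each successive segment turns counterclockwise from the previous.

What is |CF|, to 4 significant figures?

4.751

C is at the origin; CV runs at 74.8° with length 28.3, so V = (7.420, 27.31). ∠CVN = 77.8° gives VN at 177.0° from the x-axis; with |VN| = 14.9, N = (-7.460, 28.09). ∠VNK = 96.2° gives NK at -99.20° from the x-axis; with |NK| = 9.9, K = (-9.042, 18.32). ∠NKF = 141.1° gives KF at -60.30° from the x-axis; with |KF| = 15.8, F = (-1.214, 4.593). Then |CF| = |F − C| = 4.751.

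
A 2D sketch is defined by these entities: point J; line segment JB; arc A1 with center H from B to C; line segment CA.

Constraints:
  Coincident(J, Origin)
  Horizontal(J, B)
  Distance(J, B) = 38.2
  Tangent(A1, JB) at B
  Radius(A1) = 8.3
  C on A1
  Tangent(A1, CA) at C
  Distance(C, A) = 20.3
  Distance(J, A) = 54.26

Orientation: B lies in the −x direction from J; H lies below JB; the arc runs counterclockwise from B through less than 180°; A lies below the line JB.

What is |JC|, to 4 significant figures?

47.27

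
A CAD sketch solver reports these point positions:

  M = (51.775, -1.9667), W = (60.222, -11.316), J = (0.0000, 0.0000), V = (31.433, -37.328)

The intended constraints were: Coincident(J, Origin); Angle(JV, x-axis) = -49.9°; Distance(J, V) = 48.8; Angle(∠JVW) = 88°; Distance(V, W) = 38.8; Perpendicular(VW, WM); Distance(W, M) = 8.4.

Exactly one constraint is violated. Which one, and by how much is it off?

Distance(W, M) = 8.4 — off by 4.20.

J = (0.00, 0.00) ✓; JV at -49.90° ✓; |JV| = 48.80 ✓; ∠JVW = 88.00° ✓; |VW| = 38.80 ✓; ∠(VW, WM) = 90.00° ✓; |WM| = 12.60 ✗.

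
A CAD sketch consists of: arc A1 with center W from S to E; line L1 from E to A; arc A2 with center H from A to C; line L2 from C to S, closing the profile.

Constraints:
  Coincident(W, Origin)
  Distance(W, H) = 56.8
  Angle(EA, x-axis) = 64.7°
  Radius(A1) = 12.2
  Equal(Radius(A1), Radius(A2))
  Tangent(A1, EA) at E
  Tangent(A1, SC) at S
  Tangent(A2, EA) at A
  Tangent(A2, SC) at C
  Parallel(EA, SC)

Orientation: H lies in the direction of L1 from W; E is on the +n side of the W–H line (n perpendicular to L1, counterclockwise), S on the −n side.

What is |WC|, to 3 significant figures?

58.1

Tangency of A1 to both parallel lines with radius 12.2 puts E and S at W ± 12.2·n: E = (-11.0, 5.21), S = (11.0, -5.21). Equal radii place A and C the same way about H: A = H + 12.2·n = (13.2, 56.6), C = H − 12.2·n = (35.3, 46.1). Then |WC| = |C − W| = 58.1.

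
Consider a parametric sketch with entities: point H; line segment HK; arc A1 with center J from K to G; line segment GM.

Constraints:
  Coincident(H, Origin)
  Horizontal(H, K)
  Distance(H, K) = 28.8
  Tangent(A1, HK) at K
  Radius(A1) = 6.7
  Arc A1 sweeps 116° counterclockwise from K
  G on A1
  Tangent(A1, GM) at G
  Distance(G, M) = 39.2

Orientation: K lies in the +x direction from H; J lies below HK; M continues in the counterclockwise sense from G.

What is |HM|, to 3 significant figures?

60.1

On A1, K sits at bearing 90° from J; a 116° counterclockwise sweep puts G at bearing 206°, so G = J + 6.7·(cos 206°, sin 206°) = (22.8, -9.64). Since A1 is tangent to GM there, JG ⟂ GM, so GM runs along (−sin 206°, cos 206°); with |GM| = 39.2, M = (40.0, -44.9). Then |HM| = |M − H| = 60.1.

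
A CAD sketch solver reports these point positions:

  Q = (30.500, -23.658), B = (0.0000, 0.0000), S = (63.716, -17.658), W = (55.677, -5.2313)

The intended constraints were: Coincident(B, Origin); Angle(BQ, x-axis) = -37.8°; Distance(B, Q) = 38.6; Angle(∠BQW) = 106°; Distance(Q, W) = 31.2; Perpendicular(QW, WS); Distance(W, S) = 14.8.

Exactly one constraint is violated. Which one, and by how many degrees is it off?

Perpendicular(QW, WS) — off by 3.30°.

B = (0.00, 0.00) ✓; BQ at -37.80° ✓; |BQ| = 38.60 ✓; ∠BQW = 106.0° ✓; |QW| = 31.20 ✓; ∠(QW, WS) = 93.30° ✗; |WS| = 14.80 ✓.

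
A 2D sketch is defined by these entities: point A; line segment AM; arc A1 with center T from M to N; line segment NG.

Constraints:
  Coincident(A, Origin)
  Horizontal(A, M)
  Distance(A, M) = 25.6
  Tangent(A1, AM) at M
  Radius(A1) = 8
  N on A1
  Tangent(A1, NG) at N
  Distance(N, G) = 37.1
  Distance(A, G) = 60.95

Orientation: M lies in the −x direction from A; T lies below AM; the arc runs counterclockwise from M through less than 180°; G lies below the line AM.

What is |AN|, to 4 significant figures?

33.51

Checks: |TN| = 8.000 ✓; ∠(TN, NG) = 90.00° ✓; |NG| = 37.10 ✓; |AG| = 60.95 ✓.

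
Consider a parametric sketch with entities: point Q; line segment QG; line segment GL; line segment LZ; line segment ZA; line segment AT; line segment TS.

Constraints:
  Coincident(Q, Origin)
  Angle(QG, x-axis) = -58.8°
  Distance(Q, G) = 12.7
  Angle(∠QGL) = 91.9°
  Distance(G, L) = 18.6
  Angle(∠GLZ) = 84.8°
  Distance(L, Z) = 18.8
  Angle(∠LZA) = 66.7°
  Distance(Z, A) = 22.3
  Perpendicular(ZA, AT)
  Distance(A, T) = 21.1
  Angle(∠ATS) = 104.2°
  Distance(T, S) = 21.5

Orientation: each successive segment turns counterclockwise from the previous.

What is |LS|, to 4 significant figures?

10.89

Q is at the origin; QG runs at -58.8° with length 12.7, so G = (6.579, -10.86). ∠QGL = 91.9° gives GL at 29.30° from the x-axis; with |GL| = 18.6, L = (22.80, -1.761). ∠GLZ = 84.8° gives LZ at 124.5° from the x-axis; with |LZ| = 18.8, Z = (12.15, 13.73). ∠LZA = 66.7° gives ZA at -122.2° from the x-axis; with |ZA| = 22.3, A = (0.2679, -5.137). ZA is perpendicular to AT, so AT runs at -32.20°; with |AT| = 21.1, T = (18.12, -16.38). ∠ATS = 104.2° gives TS at 43.60° from the x-axis; with |TS| = 21.5, S = (33.69, -1.554). Then |LS| = |S − L| = 10.89.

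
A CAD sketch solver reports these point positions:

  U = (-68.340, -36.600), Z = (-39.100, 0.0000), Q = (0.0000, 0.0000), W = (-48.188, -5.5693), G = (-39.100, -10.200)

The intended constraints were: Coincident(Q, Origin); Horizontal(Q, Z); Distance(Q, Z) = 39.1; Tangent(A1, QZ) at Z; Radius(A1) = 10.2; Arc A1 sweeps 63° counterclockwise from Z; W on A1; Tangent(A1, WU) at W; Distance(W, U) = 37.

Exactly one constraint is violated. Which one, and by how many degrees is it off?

Tangent(A1, WU) at W — off by 6.00°.

Q = (0.00, 0.00) ✓; Q.y = 0.00, Z.y = 0.00 ✓; |QZ| = 39.10 ✓; ∠(GZ, ZQ) = 90.00° ✓; |GZ| = 10.20 ✓; bearing(G→W) − bearing(G→Z) = 63.00° ✓; |GW| = 10.20 ✓; ∠(GW, WU) = 96.00° ✗; |WU| = 37.00 ✓.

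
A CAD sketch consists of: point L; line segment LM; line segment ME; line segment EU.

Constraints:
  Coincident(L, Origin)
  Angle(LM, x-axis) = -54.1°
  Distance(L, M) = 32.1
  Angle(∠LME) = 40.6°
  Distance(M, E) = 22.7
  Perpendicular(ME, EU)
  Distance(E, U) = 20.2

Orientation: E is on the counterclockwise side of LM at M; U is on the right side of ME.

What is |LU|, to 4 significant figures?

41.12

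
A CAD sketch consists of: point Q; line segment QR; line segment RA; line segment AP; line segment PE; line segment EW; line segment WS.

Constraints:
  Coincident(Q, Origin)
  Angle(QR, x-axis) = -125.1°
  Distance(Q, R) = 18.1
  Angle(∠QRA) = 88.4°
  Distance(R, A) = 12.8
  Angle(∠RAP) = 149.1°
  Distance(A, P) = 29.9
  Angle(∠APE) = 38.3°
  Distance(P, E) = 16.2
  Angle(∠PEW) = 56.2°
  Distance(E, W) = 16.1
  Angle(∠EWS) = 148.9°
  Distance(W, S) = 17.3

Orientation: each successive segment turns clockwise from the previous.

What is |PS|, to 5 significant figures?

22.364

∠PEW = 56.2° gives EW at -153.10° from the x-axis; with |EW| = 16.1, W = (-32.295, 5.2728). ∠EWS = 148.9° gives WS at 175.80° from the x-axis; with |WS| = 17.3, S = (-49.548, 6.5398). Then |PS| = |S − P| = 22.364.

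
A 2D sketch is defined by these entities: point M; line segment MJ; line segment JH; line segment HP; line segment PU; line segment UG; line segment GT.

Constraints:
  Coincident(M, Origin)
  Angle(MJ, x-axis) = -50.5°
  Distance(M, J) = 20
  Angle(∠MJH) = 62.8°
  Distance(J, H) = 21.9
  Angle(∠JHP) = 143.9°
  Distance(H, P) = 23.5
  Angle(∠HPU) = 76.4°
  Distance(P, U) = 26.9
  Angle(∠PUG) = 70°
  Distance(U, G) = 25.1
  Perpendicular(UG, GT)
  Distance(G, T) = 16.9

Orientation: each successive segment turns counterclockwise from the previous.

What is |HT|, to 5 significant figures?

5.9082

M is at the origin; MJ runs at -50.5° with length 20.0, so J = (12.722, -15.432). ∠MJH = 62.8° gives JH at 66.700° from the x-axis; with |JH| = 21.9, H = (21.384, 4.6815). ∠JHP = 143.9° gives HP at 102.80° from the x-axis; with |HP| = 23.5, P = (16.178, 27.597). ∠HPU = 76.4° gives PU at -153.60° from the x-axis; with |PU| = 26.9, U = (-7.9170, 15.637). ∠PUG = 70.0° gives UG at -43.600° from the x-axis; with |UG| = 25.1, G = (10.260, -1.6726). The perpendicularity gives GT at right angles to UG, so GT runs at 46.400°; with |GT| = 16.9, T = (21.914, 10.566). Then |HT| = |T − H| = 5.9082.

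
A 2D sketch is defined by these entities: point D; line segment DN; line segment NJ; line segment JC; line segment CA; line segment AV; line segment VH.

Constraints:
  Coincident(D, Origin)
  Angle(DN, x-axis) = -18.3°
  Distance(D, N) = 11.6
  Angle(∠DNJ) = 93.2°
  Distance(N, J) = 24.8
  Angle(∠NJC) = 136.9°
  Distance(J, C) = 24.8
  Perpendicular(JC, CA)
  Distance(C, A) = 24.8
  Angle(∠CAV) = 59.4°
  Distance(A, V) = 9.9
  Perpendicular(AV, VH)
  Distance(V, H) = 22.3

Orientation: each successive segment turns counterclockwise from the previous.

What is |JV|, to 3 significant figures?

25.6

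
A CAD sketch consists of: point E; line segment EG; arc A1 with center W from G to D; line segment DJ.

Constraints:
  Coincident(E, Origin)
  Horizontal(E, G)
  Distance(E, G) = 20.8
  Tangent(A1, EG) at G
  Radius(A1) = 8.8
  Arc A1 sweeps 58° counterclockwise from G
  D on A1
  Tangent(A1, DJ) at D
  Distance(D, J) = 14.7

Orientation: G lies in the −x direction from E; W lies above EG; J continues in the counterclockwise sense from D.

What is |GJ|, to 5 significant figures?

22.546

E is at the origin; EG is horizontal with |EG| = 20.8 and G on the −x side, so G = (-20.800, 0.0000). The tangent condition forces WG to be normal to EG, so W = G + (0, 8.8) = (-20.800, 8.8000). On A1, G sits at bearing -90° from W; a 58° counterclockwise sweep puts D at bearing -32°, so D = W + 8.8·(cos -32°, sin -32°) = (-13.337, 4.1367). A1 meets DJ tangentially, so WD is at right angles to DJ, so DJ runs along (−sin -32°, cos -32°); with |DJ| = 14.7, J = (-5.5474, 16.603). Then |GJ| = |J − G| = 22.546.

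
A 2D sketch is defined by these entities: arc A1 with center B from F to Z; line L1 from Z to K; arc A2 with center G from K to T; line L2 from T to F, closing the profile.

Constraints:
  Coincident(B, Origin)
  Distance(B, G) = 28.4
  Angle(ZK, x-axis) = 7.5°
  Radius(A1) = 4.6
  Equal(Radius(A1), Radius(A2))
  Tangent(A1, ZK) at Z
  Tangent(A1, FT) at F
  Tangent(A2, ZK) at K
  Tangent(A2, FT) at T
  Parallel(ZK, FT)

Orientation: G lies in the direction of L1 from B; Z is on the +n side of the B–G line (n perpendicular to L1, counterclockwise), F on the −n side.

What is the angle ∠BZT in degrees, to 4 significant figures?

72.05°

The slot axis is L1's direction at 7.5°, so u = (cos 7.5°, sin 7.5°) = (0.9914, 0.1305) and n = (−sin 7.5°, cos 7.5°) = (-0.1305, 0.9914). B is at the origin and G lies 28.4 along u from B, so G = 28.4·u = (28.16, 3.707). Tangency of A1 to both parallel lines with radius 4.6 puts Z and F at B ± 4.6·n: Z = (-0.6004, 4.561), F = (0.6004, -4.561). Equal radii place K and T the same way about G: K = G + 4.6·n = (27.56, 8.268), T = G − 4.6·n = (28.76, -0.8537). Then cos ∠BZT = ZB·ZT / (|ZB||ZT|), giving 72.05°.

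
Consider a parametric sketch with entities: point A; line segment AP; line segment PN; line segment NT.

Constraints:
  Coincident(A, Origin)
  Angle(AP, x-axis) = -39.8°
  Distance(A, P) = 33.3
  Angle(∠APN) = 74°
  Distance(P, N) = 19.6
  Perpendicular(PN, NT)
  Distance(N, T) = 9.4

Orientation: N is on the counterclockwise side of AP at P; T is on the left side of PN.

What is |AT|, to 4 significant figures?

24.90

∠APN = 74.0°, so PN runs at -39.8° + (180° − 74.0°) = 66.20° from the x-axis; with |PN| = 19.6, N = P + 19.6·(cos 66.20°, sin 66.20°) = (33.49, -3.382). PN ⟂ NT; with |NT| = 9.4 on the left of PN, T = N + 9.4·(-0.9150, 0.4035) = (24.89, 0.4109). Then |AT| = |T − A| = 24.90.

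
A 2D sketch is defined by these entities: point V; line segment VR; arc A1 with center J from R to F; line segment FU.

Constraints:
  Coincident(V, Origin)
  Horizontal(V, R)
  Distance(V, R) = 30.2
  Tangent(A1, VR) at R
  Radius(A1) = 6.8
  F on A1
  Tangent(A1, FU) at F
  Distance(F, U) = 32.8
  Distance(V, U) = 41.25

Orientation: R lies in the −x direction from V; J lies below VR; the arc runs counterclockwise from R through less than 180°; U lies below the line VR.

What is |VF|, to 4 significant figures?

37.34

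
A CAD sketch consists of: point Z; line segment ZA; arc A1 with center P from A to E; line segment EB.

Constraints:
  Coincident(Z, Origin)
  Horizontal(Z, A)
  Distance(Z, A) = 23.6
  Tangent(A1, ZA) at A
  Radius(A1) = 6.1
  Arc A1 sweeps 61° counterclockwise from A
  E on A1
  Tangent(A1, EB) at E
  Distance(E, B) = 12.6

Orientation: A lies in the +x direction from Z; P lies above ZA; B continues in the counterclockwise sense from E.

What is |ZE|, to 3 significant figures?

29.1

Z is at the origin; Z and A share the same y with |ZA| = 23.6 and A on the +x side, so A = (23.6, 0.00). Since A1 is tangent to ZA there, PA ⟂ ZA, so P = A + (0, 6.1) = (23.6, 6.10). On A1, A sits at bearing -90° from P; a 61° counterclockwise sweep puts E at bearing -29°, so E = P + 6.1·(cos -29°, sin -29°) = (28.9, 3.14). Then |ZE| = |E − Z| = 29.1.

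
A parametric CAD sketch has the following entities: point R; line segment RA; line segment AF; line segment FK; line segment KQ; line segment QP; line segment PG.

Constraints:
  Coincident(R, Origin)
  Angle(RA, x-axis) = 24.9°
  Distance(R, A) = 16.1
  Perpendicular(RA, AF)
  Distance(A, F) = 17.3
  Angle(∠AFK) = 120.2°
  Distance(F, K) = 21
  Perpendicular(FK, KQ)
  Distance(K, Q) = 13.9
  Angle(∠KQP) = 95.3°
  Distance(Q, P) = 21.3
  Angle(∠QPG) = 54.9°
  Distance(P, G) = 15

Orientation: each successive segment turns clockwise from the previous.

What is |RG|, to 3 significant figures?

20.3

∠KQP = 95.3° gives QP at 60.4° from the x-axis; with |QP| = 21.3, P = (8.99, 0.337). ∠QPG = 54.9° gives PG at -64.7° from the x-axis; with |PG| = 15.0, G = (15.4, -13.2). Then |RG| = |G − R| = 20.3.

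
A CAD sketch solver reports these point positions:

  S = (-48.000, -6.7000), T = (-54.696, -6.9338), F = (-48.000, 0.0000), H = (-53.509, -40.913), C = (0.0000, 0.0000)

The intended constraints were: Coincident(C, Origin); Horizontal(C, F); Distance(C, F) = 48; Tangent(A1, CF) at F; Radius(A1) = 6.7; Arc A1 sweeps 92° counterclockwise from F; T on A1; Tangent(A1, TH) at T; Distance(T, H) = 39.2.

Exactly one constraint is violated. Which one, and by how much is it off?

Distance(T, H) = 39.2 — off by 5.20.

C = (0.00, 0.00) ✓; C.y = 0.00, F.y = 0.00 ✓; |CF| = 48.00 ✓; ∠(SF, FC) = 90.00° ✓; |SF| = 6.700 ✓; bearing(S→T) − bearing(S→F) = 92.00° ✓; |ST| = 6.700 ✓; ∠(ST, TH) = 90.00° ✓; |TH| = 34.00 ✗.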